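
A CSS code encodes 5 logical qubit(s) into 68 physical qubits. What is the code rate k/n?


Code rate R = k/n
= 5/68
= 0.0735

0.0735


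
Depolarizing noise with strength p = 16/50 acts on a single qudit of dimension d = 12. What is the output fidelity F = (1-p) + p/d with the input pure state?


F = (1-p) + p/d
= (1 - 0.3200) + 0.3200/12
= 0.6800 + 0.0267
= 0.7067

0.7067


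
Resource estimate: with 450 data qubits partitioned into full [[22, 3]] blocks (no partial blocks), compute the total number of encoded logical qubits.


Each code block uses 22 physical qubits for 3 logical qubit(s).
Number of complete blocks = floor(450 / 22) = 20
Logical qubits = 20 * 3
= 60

60


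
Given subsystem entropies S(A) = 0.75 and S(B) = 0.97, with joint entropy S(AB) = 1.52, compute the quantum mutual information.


I(A:B) = S(A) + S(B) - S(AB)
= 0.75 + 0.97 - 1.52
= 0.2000

0.2000


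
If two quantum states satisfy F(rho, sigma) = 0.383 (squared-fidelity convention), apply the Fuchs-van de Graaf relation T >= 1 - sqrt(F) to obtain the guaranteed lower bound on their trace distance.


Fuchs-van de Graaf (squared-fidelity convention): 1 - sqrt(F) <= T <= sqrt(1 - F).
Lower bound: T >= 1 - sqrt(F)
sqrt(F) = sqrt(0.383) = 0.6189
T >= 1 - 0.6189
T >= 0.3811

0.3811


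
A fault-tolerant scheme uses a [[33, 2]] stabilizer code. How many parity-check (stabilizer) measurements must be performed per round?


For an [[n,k]] stabilizer code:
Number of stabilizer generators = n - k
= 33 - 2
= 31

31


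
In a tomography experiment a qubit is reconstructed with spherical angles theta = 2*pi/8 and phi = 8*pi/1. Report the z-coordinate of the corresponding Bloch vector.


theta = 0.7854, phi = 25.1327
r_z = cos(theta) = 0.7071

0.7071


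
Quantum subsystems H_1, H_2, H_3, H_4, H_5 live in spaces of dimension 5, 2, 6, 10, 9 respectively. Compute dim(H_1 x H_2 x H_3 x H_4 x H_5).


dim(H_1 x H_2 x H_3 x H_4 x H_5) = 5 * 2 * 6 * 10 * 9
= 10 * 6 * 10 * 9
= 60 * 10 * 9
= 600 * 9
= 5400

5400


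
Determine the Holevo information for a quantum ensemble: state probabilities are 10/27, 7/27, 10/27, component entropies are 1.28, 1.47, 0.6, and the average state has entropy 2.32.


chi = S(rho) - sum_i p_i * S(rho_i)
Weighted entropy = 10/27 * 1.28 + 7/27 * 1.47 + 10/27 * 0.6
= 1.0774
chi = 2.32 - 1.0774
= 1.2426

1.2426


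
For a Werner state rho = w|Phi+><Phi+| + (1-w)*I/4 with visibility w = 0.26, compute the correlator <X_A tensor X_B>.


|Phi+> = (|00> + |11>)/sqrt(2)
For the pure Bell state, <X_A X_B> = +1 (Bell-state Pauli correlator).
The maximally-mixed part I/4 has tr(I/4 * P tensor P) = 0 for any traceless Pauli P.
So <X_A X_B>_rho = w * (+1) + (1 - w) * 0
= 0.26 * (+1)
= 0.2600

0.2600


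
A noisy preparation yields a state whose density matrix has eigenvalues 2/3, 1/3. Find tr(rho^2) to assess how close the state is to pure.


tr(rho^2) = sum of eigenvalues squared
= (2/3)^2 + (1/3)^2
= (4 + 1) / 9
= 5/9
= 0.5556

0.5556


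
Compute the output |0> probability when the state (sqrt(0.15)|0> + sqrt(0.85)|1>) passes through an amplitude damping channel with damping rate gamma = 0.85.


For amplitude damping with parameter gamma on state sqrt(a)|0> + sqrt(b)|1>:
alpha^2 = 0.15, beta^2 = 0.85
P(|0>) = alpha^2 + gamma * beta^2
= 0.15 + 0.85 * 0.85
= 0.15 + 0.7225
= 0.8725

0.8725


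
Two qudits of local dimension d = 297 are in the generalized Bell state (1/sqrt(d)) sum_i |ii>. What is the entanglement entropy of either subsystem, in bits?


For a maximally entangled state in d x d:
S = log2(d) = log2(297)
= 8.2143

8.2143


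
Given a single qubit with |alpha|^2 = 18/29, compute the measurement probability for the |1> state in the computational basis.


|alpha|^2 = 18/29 = 0.6207
|beta|^2 = 1 - 18/29 = 11/29 = 0.3793
P(|1>) = |beta|^2 = 0.3793

0.3793


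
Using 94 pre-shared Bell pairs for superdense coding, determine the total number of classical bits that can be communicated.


Superdense coding allows 2 classical bits per shared entangled pair.
94 pair(s) -> 2 * 94 = 188 classical bits

188


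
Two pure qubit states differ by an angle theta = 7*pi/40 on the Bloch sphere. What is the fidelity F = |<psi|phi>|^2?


For states separated by angle theta on Bloch sphere:
F = cos^2(theta/2)
theta = 7*pi/40 = 0.5498
theta/2 = 0.2749
cos(theta/2) = 0.9625
F = 0.9263

0.9263


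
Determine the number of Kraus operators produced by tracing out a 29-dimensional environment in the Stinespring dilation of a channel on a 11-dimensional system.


Tracing out the environment in an orthonormal basis {|i>_E} gives Kraus operators K_i = <i|_E U |0>_E.
Number of Kraus operators = dim(H_env) = d_env
= 29

29


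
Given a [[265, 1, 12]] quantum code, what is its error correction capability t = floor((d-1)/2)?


Code parameters: [[265, 1, 12]], distance d = 12.
Number of correctable errors = floor((d-1)/2)
= floor((12 - 1)/2)
= floor(11/2)
= 5

5


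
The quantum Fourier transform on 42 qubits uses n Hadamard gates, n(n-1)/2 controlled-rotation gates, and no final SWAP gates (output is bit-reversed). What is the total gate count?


Hadamard gates: 42
Controlled rotations: n*(n-1)/2 = 42*41/2 = 861
SWAP gates: 0 (omitted)
Total = 42 + 861
= 903

903


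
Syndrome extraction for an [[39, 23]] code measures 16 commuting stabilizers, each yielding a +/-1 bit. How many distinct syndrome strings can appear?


Each stabilizer generator gives a binary (+1 or -1) measurement outcome.
With 16 independent generators:
Total syndromes = 2^16
= 65536

65536


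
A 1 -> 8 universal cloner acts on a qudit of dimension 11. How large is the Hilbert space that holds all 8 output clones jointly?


Output space = H^(tensor 8) where dim(H) = 11
dim = 11^8
= 121 (after 2 factors)
= 1331 (after 3 factors)
= 14641 (after 4 factors)
= 161051 (after 5 factors)
= 1771561 (after 6 factors)
= 19487171 (after 7 factors)
= 214358881 (after 8 factors)
= 214358881

214358881


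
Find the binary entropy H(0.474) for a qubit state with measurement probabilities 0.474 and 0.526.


S = -p*log2(p) - (1-p)*log2(1-p)
p = 0.4740, 1-p = 0.5260
= -0.4740 * log2(0.4740) - 0.5260 * log2(0.5260)
= -(-0.5105) - (-0.4875)
= 0.9980

0.9980


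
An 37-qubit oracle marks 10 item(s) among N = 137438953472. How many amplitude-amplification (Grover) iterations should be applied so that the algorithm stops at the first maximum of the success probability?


After j Grover iterations the success probability is P(j) = sin^2((2j+1)*theta), where sin(theta) = sqrt(k/N).
N = 2^37 = 137438953472, k = 10
sin(theta) = sqrt(k/N) = 8.5299224e-06
theta = arcsin(sqrt(k/N)) = 8.5299224e-06 rad
P(j) reaches its first maximum when (2j+1)*theta is as close as possible to pi/2, i.e. j = round(pi/(4*theta) - 1/2).
pi/(4*theta) - 1/2 = 92075.1516
(For comparison, the common estimate pi/4 * sqrt(N/k) = 92075.6516; the exact maximiser is used here.)
Optimal iterations = 92075

92075


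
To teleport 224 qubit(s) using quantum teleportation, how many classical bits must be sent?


Quantum teleportation requires 2 classical bits per qubit teleported.
224 qubit(s) -> 2 * 224 = 448 classical bits

448


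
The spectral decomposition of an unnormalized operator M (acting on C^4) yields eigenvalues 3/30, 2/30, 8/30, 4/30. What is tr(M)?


tr(M) = sum of eigenvalues
= 3/30 + 2/30 + 8/30 + 4/30
= 17/30
= 0.5667

0.5667


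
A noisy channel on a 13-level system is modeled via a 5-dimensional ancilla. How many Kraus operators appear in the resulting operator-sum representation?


Tracing out the environment in an orthonormal basis {|i>_E} gives Kraus operators K_i = <i|_E U |0>_E.
Number of Kraus operators = dim(H_env) = d_env
= 5

5


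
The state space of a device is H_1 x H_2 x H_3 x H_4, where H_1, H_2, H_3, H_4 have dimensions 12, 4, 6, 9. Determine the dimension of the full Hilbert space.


dim(H_1 x H_2 x H_3 x H_4) = 12 * 4 * 6 * 9
= 48 * 6 * 9
= 288 * 9
= 2592

2592


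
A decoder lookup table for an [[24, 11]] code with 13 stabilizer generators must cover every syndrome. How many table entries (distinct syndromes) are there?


Each stabilizer generator gives a binary (+1 or -1) measurement outcome.
With 13 independent generators:
Total syndromes = 2^13
= 8192

8192


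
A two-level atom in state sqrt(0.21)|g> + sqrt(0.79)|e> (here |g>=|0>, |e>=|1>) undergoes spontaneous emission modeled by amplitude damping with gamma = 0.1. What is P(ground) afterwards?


For amplitude damping with parameter gamma on state sqrt(a)|0> + sqrt(b)|1>:
alpha^2 = 0.21, beta^2 = 0.79
P(|0>) = alpha^2 + gamma * beta^2
= 0.21 + 0.1 * 0.79
= 0.21 + 0.0790
= 0.2890

0.2890


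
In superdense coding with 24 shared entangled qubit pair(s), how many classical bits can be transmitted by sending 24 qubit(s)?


Superdense coding allows 2 classical bits per shared entangled pair.
24 pair(s) -> 2 * 24 = 48 classical bits

48


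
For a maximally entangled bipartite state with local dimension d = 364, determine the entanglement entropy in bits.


For a maximally entangled state in d x d:
S = log2(d) = log2(364)
= 8.5078

8.5078


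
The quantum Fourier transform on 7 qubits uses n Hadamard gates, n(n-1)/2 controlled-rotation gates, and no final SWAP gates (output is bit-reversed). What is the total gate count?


Hadamard gates: 7
Controlled rotations: n*(n-1)/2 = 7*6/2 = 21
SWAP gates: 0 (omitted)
Total = 7 + 21
= 28

28


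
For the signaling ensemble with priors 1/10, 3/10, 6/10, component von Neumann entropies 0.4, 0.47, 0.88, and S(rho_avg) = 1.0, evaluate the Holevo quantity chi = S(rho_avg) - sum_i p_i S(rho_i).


chi = S(rho) - sum_i p_i * S(rho_i)
Weighted entropy = 1/10 * 0.4 + 3/10 * 0.47 + 6/10 * 0.88
= 0.7090
chi = 1.0 - 0.7090
= 0.2910

0.2910


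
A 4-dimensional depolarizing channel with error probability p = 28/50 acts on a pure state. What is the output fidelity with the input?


F = (1-p) + p/d
= (1 - 0.5600) + 0.5600/4
= 0.4400 + 0.1400
= 0.5800

0.5800


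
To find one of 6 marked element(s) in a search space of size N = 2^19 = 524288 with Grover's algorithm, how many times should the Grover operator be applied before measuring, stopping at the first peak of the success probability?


After j Grover iterations the success probability is P(j) = sin^2((2j+1)*theta), where sin(theta) = sqrt(k/N).
N = 2^19 = 524288, k = 6
sin(theta) = sqrt(k/N) = 0.003382911734
theta = arcsin(sqrt(k/N)) = 0.003382918186 rad
P(j) reaches its first maximum when (2j+1)*theta is as close as possible to pi/2, i.e. j = round(pi/(4*theta) - 1/2).
pi/(4*theta) - 1/2 = 231.6659
(For comparison, the common estimate pi/4 * sqrt(N/k) = 232.1663; the exact maximiser is used here.)
Optimal iterations = 232

232


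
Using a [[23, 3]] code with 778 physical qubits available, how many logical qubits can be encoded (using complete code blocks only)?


Each code block uses 23 physical qubits for 3 logical qubit(s).
Number of complete blocks = floor(778 / 23) = 33
Logical qubits = 33 * 3
= 99

99


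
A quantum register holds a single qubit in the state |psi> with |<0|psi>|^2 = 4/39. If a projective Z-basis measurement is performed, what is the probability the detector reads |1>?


|alpha|^2 = 4/39 = 0.1026
|beta|^2 = 1 - 4/39 = 35/39 = 0.8974
P(|1>) = |beta|^2 = 0.8974

0.8974


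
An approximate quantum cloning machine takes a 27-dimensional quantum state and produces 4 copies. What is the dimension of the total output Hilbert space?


Output space = H^(tensor 4) where dim(H) = 27
dim = 27^4
= 729 (after 2 factors)
= 19683 (after 3 factors)
= 531441 (after 4 factors)
= 531441

531441


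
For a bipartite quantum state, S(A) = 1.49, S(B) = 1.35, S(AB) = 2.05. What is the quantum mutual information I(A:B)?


I(A:B) = S(A) + S(B) - S(AB)
= 1.49 + 1.35 - 2.05
= 0.7900

0.7900


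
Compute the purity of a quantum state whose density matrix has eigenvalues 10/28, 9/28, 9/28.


tr(rho^2) = sum of eigenvalues squared
= (10/28)^2 + (9/28)^2 + (9/28)^2
= (100 + 81 + 81) / 784
= 262/784
= 0.3342

0.3342


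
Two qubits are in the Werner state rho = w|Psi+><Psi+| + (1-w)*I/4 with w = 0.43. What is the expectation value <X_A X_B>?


|Psi+> = (|01> + |10>)/sqrt(2)
For the pure Bell state, <X_A X_B> = +1 (Bell-state Pauli correlator).
The maximally-mixed part I/4 has tr(I/4 * P tensor P) = 0 for any traceless Pauli P.
So <X_A X_B>_rho = w * (+1) + (1 - w) * 0
= 0.43 * (+1)
= 0.4300

0.4300


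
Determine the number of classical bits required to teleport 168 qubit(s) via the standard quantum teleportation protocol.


Quantum teleportation requires 2 classical bits per qubit teleported.
168 qubit(s) -> 2 * 168 = 336 classical bits

336


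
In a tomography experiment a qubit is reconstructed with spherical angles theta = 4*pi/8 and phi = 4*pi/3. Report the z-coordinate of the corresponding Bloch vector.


theta = 1.5708, phi = 4.1888
r_z = cos(theta) = 0.0000

0.0000


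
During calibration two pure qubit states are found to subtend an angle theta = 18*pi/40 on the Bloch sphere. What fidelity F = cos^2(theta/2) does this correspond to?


For states separated by angle theta on Bloch sphere:
F = cos^2(theta/2)
theta = 18*pi/40 = 1.4137
theta/2 = 0.7069
cos(theta/2) = 0.7604
F = 0.5782

0.5782


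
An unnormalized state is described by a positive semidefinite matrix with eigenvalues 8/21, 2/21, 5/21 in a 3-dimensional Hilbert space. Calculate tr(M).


tr(M) = sum of eigenvalues
= 8/21 + 2/21 + 5/21
= 15/21
= 0.7143

0.7143


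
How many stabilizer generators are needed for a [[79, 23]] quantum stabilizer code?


For an [[n,k]] stabilizer code:
Number of stabilizer generators = n - k
= 79 - 23
= 56

56


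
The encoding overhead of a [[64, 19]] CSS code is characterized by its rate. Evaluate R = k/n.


Code rate R = k/n
= 19/64
= 0.2969

0.2969


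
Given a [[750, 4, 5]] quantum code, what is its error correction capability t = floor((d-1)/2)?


Code parameters: [[750, 4, 5]], distance d = 5.
Number of correctable errors = floor((d-1)/2)
= floor((5 - 1)/2)
= floor(4/2)
= 2

2


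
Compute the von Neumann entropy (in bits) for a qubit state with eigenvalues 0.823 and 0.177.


S = -p*log2(p) - (1-p)*log2(1-p)
p = 0.8230, 1-p = 0.1770
= -0.8230 * log2(0.8230) - 0.1770 * log2(0.1770)
= -(-0.2313) - (-0.4422)
= 0.6735

0.6735


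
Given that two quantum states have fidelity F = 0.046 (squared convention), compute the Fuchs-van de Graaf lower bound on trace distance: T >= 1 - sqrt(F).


Fuchs-van de Graaf (squared-fidelity convention): 1 - sqrt(F) <= T <= sqrt(1 - F).
Lower bound: T >= 1 - sqrt(F)
sqrt(F) = sqrt(0.046) = 0.2145
T >= 1 - 0.2145
T >= 0.7855

0.7855


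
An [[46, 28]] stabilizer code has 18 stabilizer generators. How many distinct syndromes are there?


Each stabilizer generator gives a binary (+1 or -1) measurement outcome.
With 18 independent generators:
Total syndromes = 2^18
= 262144

262144


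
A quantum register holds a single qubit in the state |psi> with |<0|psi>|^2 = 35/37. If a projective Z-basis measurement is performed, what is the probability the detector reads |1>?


|alpha|^2 = 35/37 = 0.9459
|beta|^2 = 1 - 35/37 = 2/37 = 0.0541
P(|1>) = |beta|^2 = 0.0541

0.0541


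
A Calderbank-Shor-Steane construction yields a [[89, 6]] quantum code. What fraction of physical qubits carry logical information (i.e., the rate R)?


Code rate R = k/n
= 6/89
= 0.0674

0.0674


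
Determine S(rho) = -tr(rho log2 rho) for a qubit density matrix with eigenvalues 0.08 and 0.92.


S = -p*log2(p) - (1-p)*log2(1-p)
p = 0.0800, 1-p = 0.9200
= -0.0800 * log2(0.0800) - 0.9200 * log2(0.9200)
= -(-0.2915) - (-0.1107)
= 0.4022

0.4022


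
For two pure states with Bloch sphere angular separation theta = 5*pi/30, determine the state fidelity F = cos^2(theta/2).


For states separated by angle theta on Bloch sphere:
F = cos^2(theta/2)
theta = 5*pi/30 = 0.5236
theta/2 = 0.2618
cos(theta/2) = 0.9659
F = 0.9330

0.9330


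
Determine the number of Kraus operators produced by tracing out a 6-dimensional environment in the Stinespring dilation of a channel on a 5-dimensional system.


Tracing out the environment in an orthonormal basis {|i>_E} gives Kraus operators K_i = <i|_E U |0>_E.
Number of Kraus operators = dim(H_env) = d_env
= 6

6


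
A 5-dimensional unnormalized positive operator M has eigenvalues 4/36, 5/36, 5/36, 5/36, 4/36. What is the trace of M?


tr(M) = sum of eigenvalues
= 4/36 + 5/36 + 5/36 + 5/36 + 4/36
= 23/36
= 0.6389

0.6389


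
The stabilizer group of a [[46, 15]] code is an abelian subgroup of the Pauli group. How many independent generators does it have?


For an [[n,k]] stabilizer code:
Number of stabilizer generators = n - k
= 46 - 15
= 31

31


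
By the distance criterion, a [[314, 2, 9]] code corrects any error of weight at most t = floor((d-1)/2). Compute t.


Code parameters: [[314, 2, 9]], distance d = 9.
Number of correctable errors = floor((d-1)/2)
= floor((9 - 1)/2)
= floor(8/2)
= 4

4


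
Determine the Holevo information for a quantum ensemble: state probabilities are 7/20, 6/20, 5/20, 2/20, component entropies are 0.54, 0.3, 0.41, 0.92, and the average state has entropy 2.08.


chi = S(rho) - sum_i p_i * S(rho_i)
Weighted entropy = 7/20 * 0.54 + 6/20 * 0.3 + 5/20 * 0.41 + 2/20 * 0.92
= 0.4735
chi = 2.08 - 0.4735
= 1.6065

1.6065


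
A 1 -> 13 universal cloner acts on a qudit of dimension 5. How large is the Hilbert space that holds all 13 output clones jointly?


Output space = H^(tensor 13) where dim(H) = 5
dim = 5^13
= 25 (after 2 factors)
= 125 (after 3 factors)
= 625 (after 4 factors)
= 3125 (after 5 factors)
= 15625 (after 6 factors)
= 78125 (after 7 factors)
= 390625 (after 8 factors)
= 1953125 (after 9 factors)
= 9765625 (after 10 factors)
= 48828125 (after 11 factors)
= 244140625 (after 12 factors)
= 1220703125 (after 13 factors)
= 1220703125

1220703125


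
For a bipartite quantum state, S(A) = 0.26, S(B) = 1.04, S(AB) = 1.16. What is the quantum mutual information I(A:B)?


I(A:B) = S(A) + S(B) - S(AB)
= 0.26 + 1.04 - 1.16
= 0.1400

0.1400


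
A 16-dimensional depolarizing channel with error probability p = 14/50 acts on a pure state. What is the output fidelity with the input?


F = (1-p) + p/d
= (1 - 0.2800) + 0.2800/16
= 0.7200 + 0.0175
= 0.7375

0.7375


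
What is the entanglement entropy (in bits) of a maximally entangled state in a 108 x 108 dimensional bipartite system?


For a maximally entangled state in d x d:
S = log2(d) = log2(108)
= 6.7549

6.7549


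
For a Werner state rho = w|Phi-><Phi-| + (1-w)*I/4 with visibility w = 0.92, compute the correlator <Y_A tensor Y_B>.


|Phi-> = (|00> - |11>)/sqrt(2)
For the pure Bell state, <Y_A Y_B> = +1 (Bell-state Pauli correlator).
The maximally-mixed part I/4 has tr(I/4 * P tensor P) = 0 for any traceless Pauli P.
So <Y_A Y_B>_rho = w * (+1) + (1 - w) * 0
= 0.92 * (+1)
= 0.9200

0.9200


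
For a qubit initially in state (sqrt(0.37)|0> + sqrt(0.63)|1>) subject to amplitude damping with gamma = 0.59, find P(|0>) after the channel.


For amplitude damping with parameter gamma on state sqrt(a)|0> + sqrt(b)|1>:
alpha^2 = 0.37, beta^2 = 0.63
P(|0>) = alpha^2 + gamma * beta^2
= 0.37 + 0.59 * 0.63
= 0.37 + 0.3717
= 0.7417

0.7417


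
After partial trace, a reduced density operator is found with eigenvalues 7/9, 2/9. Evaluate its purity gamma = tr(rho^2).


tr(rho^2) = sum of eigenvalues squared
= (7/9)^2 + (2/9)^2
= (49 + 4) / 81
= 53/81
= 0.6543

0.6543


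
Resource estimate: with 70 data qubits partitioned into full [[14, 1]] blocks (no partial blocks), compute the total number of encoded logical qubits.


Each code block uses 14 physical qubits for 1 logical qubit(s).
Number of complete blocks = floor(70 / 14) = 5
Logical qubits = 5 * 1
= 5

5


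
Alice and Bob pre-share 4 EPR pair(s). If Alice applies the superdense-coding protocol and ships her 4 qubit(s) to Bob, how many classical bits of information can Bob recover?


Superdense coding allows 2 classical bits per shared entangled pair.
4 pair(s) -> 2 * 4 = 8 classical bits

8


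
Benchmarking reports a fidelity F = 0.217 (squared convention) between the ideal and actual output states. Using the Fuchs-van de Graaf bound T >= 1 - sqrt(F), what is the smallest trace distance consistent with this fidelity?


Fuchs-van de Graaf (squared-fidelity convention): 1 - sqrt(F) <= T <= sqrt(1 - F).
Lower bound: T >= 1 - sqrt(F)
sqrt(F) = sqrt(0.217) = 0.4658
T >= 1 - 0.4658
T >= 0.5342

0.5342


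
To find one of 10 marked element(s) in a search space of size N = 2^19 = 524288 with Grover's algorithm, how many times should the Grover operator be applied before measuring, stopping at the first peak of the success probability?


After j Grover iterations the success probability is P(j) = sin^2((2j+1)*theta), where sin(theta) = sqrt(k/N).
N = 2^19 = 524288, k = 10
sin(theta) = sqrt(k/N) = 0.004367320269
theta = arcsin(sqrt(k/N)) = 0.004367334152 rad
P(j) reaches its first maximum when (2j+1)*theta is as close as possible to pi/2, i.e. j = round(pi/(4*theta) - 1/2).
pi/(4*theta) - 1/2 = 179.3347
(For comparison, the common estimate pi/4 * sqrt(N/k) = 179.8353; the exact maximiser is used here.)
Optimal iterations = 179

179


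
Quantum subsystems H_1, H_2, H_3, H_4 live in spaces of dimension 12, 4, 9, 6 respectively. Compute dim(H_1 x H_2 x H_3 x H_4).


dim(H_1 x H_2 x H_3 x H_4) = 12 * 4 * 9 * 6
= 48 * 9 * 6
= 432 * 6
= 2592

2592


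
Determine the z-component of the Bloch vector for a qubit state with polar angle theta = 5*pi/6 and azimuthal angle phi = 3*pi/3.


theta = 2.6180, phi = 3.1416
r_z = cos(theta) = -0.8660

-0.8660


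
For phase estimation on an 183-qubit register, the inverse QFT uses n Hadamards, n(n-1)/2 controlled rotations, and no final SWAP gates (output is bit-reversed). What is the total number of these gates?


Hadamard gates: 183
Controlled rotations: n*(n-1)/2 = 183*182/2 = 16653
SWAP gates: 0 (omitted)
Total = 183 + 16653
= 16836

16836


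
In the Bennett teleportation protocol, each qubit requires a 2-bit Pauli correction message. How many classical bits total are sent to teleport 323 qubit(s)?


Quantum teleportation requires 2 classical bits per qubit teleported.
323 qubit(s) -> 2 * 323 = 646 classical bits

646


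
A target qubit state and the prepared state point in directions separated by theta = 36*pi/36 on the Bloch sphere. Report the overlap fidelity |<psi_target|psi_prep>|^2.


For states separated by angle theta on Bloch sphere:
F = cos^2(theta/2)
theta = 36*pi/36 = 3.1416
theta/2 = 1.5708
cos(theta/2) = 0.0000
F = 0.0000

0.0000


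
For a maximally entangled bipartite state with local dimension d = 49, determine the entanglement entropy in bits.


For a maximally entangled state in d x d:
S = log2(d) = log2(49)
= 5.6147

5.6147


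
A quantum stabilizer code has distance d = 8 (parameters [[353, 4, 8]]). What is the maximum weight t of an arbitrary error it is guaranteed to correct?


Code parameters: [[353, 4, 8]], distance d = 8.
Number of correctable errors = floor((d-1)/2)
= floor((8 - 1)/2)
= floor(7/2)
= 3

3


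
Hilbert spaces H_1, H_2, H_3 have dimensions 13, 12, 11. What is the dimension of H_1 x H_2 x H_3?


dim(H_1 x H_2 x H_3) = 13 * 12 * 11
= 156 * 11
= 1716

1716


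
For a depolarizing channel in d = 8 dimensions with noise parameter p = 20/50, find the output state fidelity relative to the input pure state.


F = (1-p) + p/d
= (1 - 0.4000) + 0.4000/8
= 0.6000 + 0.0500
= 0.6500

0.6500


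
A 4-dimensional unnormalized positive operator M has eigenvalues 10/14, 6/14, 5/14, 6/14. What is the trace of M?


tr(M) = sum of eigenvalues
= 10/14 + 6/14 + 5/14 + 6/14
= 27/14
= 1.9286

1.9286


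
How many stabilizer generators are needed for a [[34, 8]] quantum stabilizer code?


For an [[n,k]] stabilizer code:
Number of stabilizer generators = n - k
= 34 - 8
= 26

26


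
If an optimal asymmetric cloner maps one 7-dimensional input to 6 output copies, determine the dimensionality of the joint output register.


Output space = H^(tensor 6) where dim(H) = 7
dim = 7^6
= 49 (after 2 factors)
= 343 (after 3 factors)
= 2401 (after 4 factors)
= 16807 (after 5 factors)
= 117649 (after 6 factors)
= 117649

117649


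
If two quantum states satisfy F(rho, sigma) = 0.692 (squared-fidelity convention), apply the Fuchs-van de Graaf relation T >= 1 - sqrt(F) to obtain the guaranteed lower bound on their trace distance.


Fuchs-van de Graaf (squared-fidelity convention): 1 - sqrt(F) <= T <= sqrt(1 - F).
Lower bound: T >= 1 - sqrt(F)
sqrt(F) = sqrt(0.692) = 0.8319
T >= 1 - 0.8319
T >= 0.1681

0.1681


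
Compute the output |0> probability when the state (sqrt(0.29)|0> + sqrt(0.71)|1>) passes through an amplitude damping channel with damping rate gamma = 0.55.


For amplitude damping with parameter gamma on state sqrt(a)|0> + sqrt(b)|1>:
alpha^2 = 0.29, beta^2 = 0.71
P(|0>) = alpha^2 + gamma * beta^2
= 0.29 + 0.55 * 0.71
= 0.29 + 0.3905
= 0.6805

0.6805


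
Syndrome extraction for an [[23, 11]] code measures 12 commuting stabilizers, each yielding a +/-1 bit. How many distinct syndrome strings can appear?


Each stabilizer generator gives a binary (+1 or -1) measurement outcome.
With 12 independent generators:
Total syndromes = 2^12
= 4096

4096


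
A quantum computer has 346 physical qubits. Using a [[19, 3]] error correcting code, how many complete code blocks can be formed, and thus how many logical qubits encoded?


Each code block uses 19 physical qubits for 3 logical qubit(s).
Number of complete blocks = floor(346 / 19) = 18
Logical qubits = 18 * 3
= 54

54


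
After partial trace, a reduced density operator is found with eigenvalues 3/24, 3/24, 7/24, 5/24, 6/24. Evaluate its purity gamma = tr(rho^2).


tr(rho^2) = sum of eigenvalues squared
= (3/24)^2 + (3/24)^2 + (7/24)^2 + (5/24)^2 + (6/24)^2
= (9 + 9 + 49 + 25 + 36) / 576
= 128/576
= 0.2222

0.2222


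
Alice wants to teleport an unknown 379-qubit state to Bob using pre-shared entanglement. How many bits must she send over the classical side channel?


Quantum teleportation requires 2 classical bits per qubit teleported.
379 qubit(s) -> 2 * 379 = 758 classical bits

758


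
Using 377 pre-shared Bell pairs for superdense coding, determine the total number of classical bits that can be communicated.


Superdense coding allows 2 classical bits per shared entangled pair.
377 pair(s) -> 2 * 377 = 754 classical bits

754


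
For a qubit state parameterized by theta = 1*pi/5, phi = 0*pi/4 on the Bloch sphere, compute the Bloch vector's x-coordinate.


theta = 0.6283, phi = 0.0000
r_x = sin(theta)*cos(phi) = 0.5878 * 1.0000
r_x = 0.5878

0.5878


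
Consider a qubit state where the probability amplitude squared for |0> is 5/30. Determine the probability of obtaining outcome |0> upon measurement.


|alpha|^2 = 5/30 = 0.1667
|beta|^2 = 1 - 5/30 = 25/30 = 0.8333
P(|0>) = |alpha|^2 = 0.1667

0.1667


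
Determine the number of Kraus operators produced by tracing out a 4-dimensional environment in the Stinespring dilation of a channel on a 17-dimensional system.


Tracing out the environment in an orthonormal basis {|i>_E} gives Kraus operators K_i = <i|_E U |0>_E.
Number of Kraus operators = dim(H_env) = d_env
= 4

4


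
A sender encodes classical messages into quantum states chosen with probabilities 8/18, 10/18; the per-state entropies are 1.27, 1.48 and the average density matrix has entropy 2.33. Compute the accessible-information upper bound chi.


chi = S(rho) - sum_i p_i * S(rho_i)
Weighted entropy = 8/18 * 1.27 + 10/18 * 1.48
= 1.3867
chi = 2.33 - 1.3867
= 0.9433

0.9433


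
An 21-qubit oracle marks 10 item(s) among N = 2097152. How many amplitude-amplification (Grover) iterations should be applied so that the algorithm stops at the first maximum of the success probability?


After j Grover iterations the success probability is P(j) = sin^2((2j+1)*theta), where sin(theta) = sqrt(k/N).
N = 2^21 = 2097152, k = 10
sin(theta) = sqrt(k/N) = 0.002183660134
theta = arcsin(sqrt(k/N)) = 0.00218366187 rad
P(j) reaches its first maximum when (2j+1)*theta is as close as possible to pi/2, i.e. j = round(pi/(4*theta) - 1/2).
pi/(4*theta) - 1/2 = 359.1702
(For comparison, the common estimate pi/4 * sqrt(N/k) = 359.6705; the exact maximiser is used here.)
Optimal iterations = 359

359


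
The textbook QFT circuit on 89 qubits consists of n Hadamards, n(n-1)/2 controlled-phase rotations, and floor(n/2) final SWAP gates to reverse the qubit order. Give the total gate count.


Hadamard gates: 89
Controlled rotations: n*(n-1)/2 = 89*88/2 = 3916
SWAP gates: floor(n/2) = floor(89/2) = 44
Total = 89 + 3916 + 44
= 4049

4049


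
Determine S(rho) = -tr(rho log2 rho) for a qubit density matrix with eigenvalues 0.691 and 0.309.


S = -p*log2(p) - (1-p)*log2(1-p)
p = 0.6910, 1-p = 0.3090
= -0.6910 * log2(0.6910) - 0.3090 * log2(0.3090)
= -(-0.3685) - (-0.5235)
= 0.8920

0.8920


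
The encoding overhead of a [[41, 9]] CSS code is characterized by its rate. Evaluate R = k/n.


Code rate R = k/n
= 9/41
= 0.2195

0.2195


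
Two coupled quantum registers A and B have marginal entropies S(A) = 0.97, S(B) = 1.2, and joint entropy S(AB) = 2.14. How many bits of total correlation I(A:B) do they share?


I(A:B) = S(A) + S(B) - S(AB)
= 0.97 + 1.2 - 2.14
= 0.0300

0.0300


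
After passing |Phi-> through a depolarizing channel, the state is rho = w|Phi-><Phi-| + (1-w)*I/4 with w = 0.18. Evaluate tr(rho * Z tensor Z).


|Phi-> = (|00> - |11>)/sqrt(2)
For the pure Bell state, <Z_A Z_B> = +1 (Bell-state Pauli correlator).
The maximally-mixed part I/4 has tr(I/4 * P tensor P) = 0 for any traceless Pauli P.
So <Z_A Z_B>_rho = w * (+1) + (1 - w) * 0
= 0.18 * (+1)
= 0.1800

0.1800


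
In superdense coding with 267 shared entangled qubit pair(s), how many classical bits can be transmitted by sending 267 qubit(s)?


Superdense coding allows 2 classical bits per shared entangled pair.
267 pair(s) -> 2 * 267 = 534 classical bits

534


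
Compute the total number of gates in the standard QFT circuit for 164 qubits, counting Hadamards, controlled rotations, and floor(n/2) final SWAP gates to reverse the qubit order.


Hadamard gates: 164
Controlled rotations: n*(n-1)/2 = 164*163/2 = 13366
SWAP gates: floor(n/2) = floor(164/2) = 82
Total = 164 + 13366 + 82
= 13612

13612


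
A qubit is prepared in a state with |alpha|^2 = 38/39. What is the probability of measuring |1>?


|alpha|^2 = 38/39 = 0.9744
|beta|^2 = 1 - 38/39 = 1/39 = 0.0256
P(|1>) = |beta|^2 = 0.0256

0.0256


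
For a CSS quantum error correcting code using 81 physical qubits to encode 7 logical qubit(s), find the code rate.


Code rate R = k/n
= 7/81
= 0.0864

0.0864


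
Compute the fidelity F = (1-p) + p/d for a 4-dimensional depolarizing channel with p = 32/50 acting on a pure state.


F = (1-p) + p/d
= (1 - 0.6400) + 0.6400/4
= 0.3600 + 0.1600
= 0.5200

0.5200


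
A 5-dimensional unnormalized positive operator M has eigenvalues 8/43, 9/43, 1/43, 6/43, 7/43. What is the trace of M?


tr(M) = sum of eigenvalues
= 8/43 + 9/43 + 1/43 + 6/43 + 7/43
= 31/43
= 0.7209

0.7209


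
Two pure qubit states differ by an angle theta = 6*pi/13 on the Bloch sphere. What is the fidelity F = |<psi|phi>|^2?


For states separated by angle theta on Bloch sphere:
F = cos^2(theta/2)
theta = 6*pi/13 = 1.4500
theta/2 = 0.7250
cos(theta/2) = 0.7485
F = 0.5603

0.5603


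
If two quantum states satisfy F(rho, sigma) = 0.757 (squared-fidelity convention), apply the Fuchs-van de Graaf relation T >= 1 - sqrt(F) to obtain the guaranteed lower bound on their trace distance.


Fuchs-van de Graaf (squared-fidelity convention): 1 - sqrt(F) <= T <= sqrt(1 - F).
Lower bound: T >= 1 - sqrt(F)
sqrt(F) = sqrt(0.757) = 0.8701
T >= 1 - 0.8701
T >= 0.1299

0.1299


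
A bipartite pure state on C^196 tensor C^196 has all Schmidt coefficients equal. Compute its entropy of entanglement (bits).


For a maximally entangled state in d x d:
S = log2(d) = log2(196)
= 7.6147

7.6147


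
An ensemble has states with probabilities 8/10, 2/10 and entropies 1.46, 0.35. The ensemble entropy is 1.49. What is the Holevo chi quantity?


chi = S(rho) - sum_i p_i * S(rho_i)
Weighted entropy = 8/10 * 1.46 + 2/10 * 0.35
= 1.2380
chi = 1.49 - 1.2380
= 0.2520

0.2520


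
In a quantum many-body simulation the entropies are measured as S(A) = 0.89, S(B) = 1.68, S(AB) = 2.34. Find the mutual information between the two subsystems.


I(A:B) = S(A) + S(B) - S(AB)
= 0.89 + 1.68 - 2.34
= 0.2300

0.2300


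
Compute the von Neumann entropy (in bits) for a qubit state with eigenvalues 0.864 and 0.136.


S = -p*log2(p) - (1-p)*log2(1-p)
p = 0.8640, 1-p = 0.1360
= -0.8640 * log2(0.8640) - 0.1360 * log2(0.1360)
= -(-0.1822) - (-0.3915)
= 0.5737

0.5737


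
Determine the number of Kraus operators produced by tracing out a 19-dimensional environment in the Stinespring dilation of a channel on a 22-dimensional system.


Tracing out the environment in an orthonormal basis {|i>_E} gives Kraus operators K_i = <i|_E U |0>_E.
Number of Kraus operators = dim(H_env) = d_env
= 19

19


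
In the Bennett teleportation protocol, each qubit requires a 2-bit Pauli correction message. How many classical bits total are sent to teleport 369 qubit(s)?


Quantum teleportation requires 2 classical bits per qubit teleported.
369 qubit(s) -> 2 * 369 = 738 classical bits

738


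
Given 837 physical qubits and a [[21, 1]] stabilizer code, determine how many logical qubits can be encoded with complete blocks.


Each code block uses 21 physical qubits for 1 logical qubit(s).
Number of complete blocks = floor(837 / 21) = 39
Logical qubits = 39 * 1
= 39

39


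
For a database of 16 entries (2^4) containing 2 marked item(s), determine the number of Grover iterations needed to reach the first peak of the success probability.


After j Grover iterations the success probability is P(j) = sin^2((2j+1)*theta), where sin(theta) = sqrt(k/N).
N = 2^4 = 16, k = 2
sin(theta) = sqrt(k/N) = 0.3535533906
theta = arcsin(sqrt(k/N)) = 0.3613671239 rad
P(j) reaches its first maximum when (2j+1)*theta is as close as possible to pi/2, i.e. j = round(pi/(4*theta) - 1/2).
pi/(4*theta) - 1/2 = 1.6734
(For comparison, the common estimate pi/4 * sqrt(N/k) = 2.2214; the exact maximiser is used here.)
Optimal iterations = 2

2


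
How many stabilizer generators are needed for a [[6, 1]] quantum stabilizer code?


For an [[n,k]] stabilizer code:
Number of stabilizer generators = n - k
= 6 - 1
= 5

5


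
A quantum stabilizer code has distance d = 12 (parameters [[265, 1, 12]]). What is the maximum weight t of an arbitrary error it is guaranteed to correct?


Code parameters: [[265, 1, 12]], distance d = 12.
Number of correctable errors = floor((d-1)/2)
= floor((12 - 1)/2)
= floor(11/2)
= 5

5


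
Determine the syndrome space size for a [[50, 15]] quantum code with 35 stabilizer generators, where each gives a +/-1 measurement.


Each stabilizer generator gives a binary (+1 or -1) measurement outcome.
With 35 independent generators:
Total syndromes = 2^35
= 34359738368

34359738368


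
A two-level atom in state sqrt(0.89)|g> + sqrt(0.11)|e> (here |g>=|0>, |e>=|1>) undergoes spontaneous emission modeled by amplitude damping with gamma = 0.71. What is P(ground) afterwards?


For amplitude damping with parameter gamma on state sqrt(a)|0> + sqrt(b)|1>:
alpha^2 = 0.89, beta^2 = 0.11
P(|0>) = alpha^2 + gamma * beta^2
= 0.89 + 0.71 * 0.11
= 0.89 + 0.0781
= 0.9681

0.9681


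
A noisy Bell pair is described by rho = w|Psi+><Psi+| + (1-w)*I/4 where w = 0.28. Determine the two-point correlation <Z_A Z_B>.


|Psi+> = (|01> + |10>)/sqrt(2)
For the pure Bell state, <Z_A Z_B> = -1 (Bell-state Pauli correlator).
The maximally-mixed part I/4 has tr(I/4 * P tensor P) = 0 for any traceless Pauli P.
So <Z_A Z_B>_rho = w * (-1) + (1 - w) * 0
= 0.28 * (-1)
= -0.2800

-0.2800


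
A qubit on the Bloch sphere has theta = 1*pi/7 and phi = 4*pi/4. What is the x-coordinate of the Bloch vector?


theta = 0.4488, phi = 3.1416
r_x = sin(theta)*cos(phi) = 0.4339 * -1.0000
r_x = -0.4339

-0.4339


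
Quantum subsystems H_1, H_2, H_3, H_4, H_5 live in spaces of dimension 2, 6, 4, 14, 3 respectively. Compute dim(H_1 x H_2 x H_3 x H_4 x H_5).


dim(H_1 x H_2 x H_3 x H_4 x H_5) = 2 * 6 * 4 * 14 * 3
= 12 * 4 * 14 * 3
= 48 * 14 * 3
= 672 * 3
= 2016

2016


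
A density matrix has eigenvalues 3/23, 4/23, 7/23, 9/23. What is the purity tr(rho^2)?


tr(rho^2) = sum of eigenvalues squared
= (3/23)^2 + (4/23)^2 + (7/23)^2 + (9/23)^2
= (9 + 16 + 49 + 81) / 529
= 155/529
= 0.2930

0.2930


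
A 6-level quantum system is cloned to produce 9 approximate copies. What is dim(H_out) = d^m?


Output space = H^(tensor 9) where dim(H) = 6
dim = 6^9
= 36 (after 2 factors)
= 216 (after 3 factors)
= 1296 (after 4 factors)
= 7776 (after 5 factors)
= 46656 (after 6 factors)
= 279936 (after 7 factors)
= 1679616 (after 8 factors)
= 10077696 (after 9 factors)
= 10077696

10077696


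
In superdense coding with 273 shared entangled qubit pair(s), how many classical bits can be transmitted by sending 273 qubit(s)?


Superdense coding allows 2 classical bits per shared entangled pair.
273 pair(s) -> 2 * 273 = 546 classical bits

546


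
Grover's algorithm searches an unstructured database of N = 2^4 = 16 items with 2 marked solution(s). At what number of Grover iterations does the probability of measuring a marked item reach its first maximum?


After j Grover iterations the success probability is P(j) = sin^2((2j+1)*theta), where sin(theta) = sqrt(k/N).
N = 2^4 = 16, k = 2
sin(theta) = sqrt(k/N) = 0.3535533906
theta = arcsin(sqrt(k/N)) = 0.3613671239 rad
P(j) reaches its first maximum when (2j+1)*theta is as close as possible to pi/2, i.e. j = round(pi/(4*theta) - 1/2).
pi/(4*theta) - 1/2 = 1.6734
(For comparison, the common estimate pi/4 * sqrt(N/k) = 2.2214; the exact maximiser is used here.)
Optimal iterations = 2

2


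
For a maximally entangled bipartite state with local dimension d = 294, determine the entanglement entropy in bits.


For a maximally entangled state in d x d:
S = log2(d) = log2(294)
= 8.1997

8.1997


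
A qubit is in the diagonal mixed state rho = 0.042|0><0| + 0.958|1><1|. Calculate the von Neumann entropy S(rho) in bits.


S = -p*log2(p) - (1-p)*log2(1-p)
p = 0.0420, 1-p = 0.9580
= -0.0420 * log2(0.0420) - 0.9580 * log2(0.9580)
= -(-0.1921) - (-0.0593)
= 0.2514

0.2514


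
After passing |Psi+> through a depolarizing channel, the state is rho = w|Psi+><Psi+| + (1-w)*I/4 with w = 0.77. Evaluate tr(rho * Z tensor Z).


|Psi+> = (|01> + |10>)/sqrt(2)
For the pure Bell state, <Z_A Z_B> = -1 (Bell-state Pauli correlator).
The maximally-mixed part I/4 has tr(I/4 * P tensor P) = 0 for any traceless Pauli P.
So <Z_A Z_B>_rho = w * (-1) + (1 - w) * 0
= 0.77 * (-1)
= -0.7700

-0.7700


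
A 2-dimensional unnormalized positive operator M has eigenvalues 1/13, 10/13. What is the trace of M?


tr(M) = sum of eigenvalues
= 1/13 + 10/13
= 11/13
= 0.8462

0.8462


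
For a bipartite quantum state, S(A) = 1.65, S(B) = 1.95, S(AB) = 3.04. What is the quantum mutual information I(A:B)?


I(A:B) = S(A) + S(B) - S(AB)
= 1.65 + 1.95 - 3.04
= 0.5600

0.5600


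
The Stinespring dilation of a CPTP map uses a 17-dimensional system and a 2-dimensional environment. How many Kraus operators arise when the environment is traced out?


Tracing out the environment in an orthonormal basis {|i>_E} gives Kraus operators K_i = <i|_E U |0>_E.
Number of Kraus operators = dim(H_env) = d_env
= 2

2
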